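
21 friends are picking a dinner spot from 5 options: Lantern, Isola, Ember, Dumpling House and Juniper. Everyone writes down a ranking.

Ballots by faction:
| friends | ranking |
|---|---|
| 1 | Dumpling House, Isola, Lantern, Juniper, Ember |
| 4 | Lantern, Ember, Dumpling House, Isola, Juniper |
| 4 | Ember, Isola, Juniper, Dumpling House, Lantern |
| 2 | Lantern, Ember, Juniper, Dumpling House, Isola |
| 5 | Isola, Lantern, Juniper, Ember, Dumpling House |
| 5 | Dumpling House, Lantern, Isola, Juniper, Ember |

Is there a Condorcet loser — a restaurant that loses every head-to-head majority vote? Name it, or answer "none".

Pairwise majorities:
Lantern–Isola: Lantern 11–10.
Lantern vs Ember: Lantern, 17–4.
Lantern vs Dumpling House: Lantern is ranked higher on 4+2+5 = 11 ballots, Dumpling House on 10. Lantern wins 11–10.
Lantern vs Juniper: 17 to 4, Lantern.
Isola vs Ember: Isola wins 11–10.
Isola vs Dumpling House: 4+5 = 9 for Isola, 12 for Dumpling House — Dumpling House by 12–9.
Isola vs Juniper: Isola wins 19–2.
Ember vs Dumpling House: 4+4+2+5 = 15 for Ember, 6 for Dumpling House — Ember by 15–6.
Ember vs Juniper: Juniper wins 11–10.
Dumpling House vs Juniper: Juniper, 11–10.
No restaurant is winless: Lantern beats Isola; Isola beats Ember; Ember beats Dumpling House; Dumpling House beats Isola; Juniper beats Ember. There is no Condorcet loser.

none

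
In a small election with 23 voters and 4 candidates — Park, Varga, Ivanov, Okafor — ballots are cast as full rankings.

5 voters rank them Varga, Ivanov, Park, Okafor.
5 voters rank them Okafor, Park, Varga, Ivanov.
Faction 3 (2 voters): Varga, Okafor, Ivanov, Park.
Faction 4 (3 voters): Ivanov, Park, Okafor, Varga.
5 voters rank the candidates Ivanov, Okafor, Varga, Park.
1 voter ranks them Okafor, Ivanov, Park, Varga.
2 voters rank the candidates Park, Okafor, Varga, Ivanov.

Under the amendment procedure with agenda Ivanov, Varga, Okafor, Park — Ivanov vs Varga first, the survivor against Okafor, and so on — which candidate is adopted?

Round 1: Ivanov vs Varga — 9–14, Varga advances.
Round 2: Varga vs Okafor — 7–16, Okafor advances.
Round 3: Okafor vs Park — 13–10, Okafor advances.
The agenda winner is Okafor.

Okafor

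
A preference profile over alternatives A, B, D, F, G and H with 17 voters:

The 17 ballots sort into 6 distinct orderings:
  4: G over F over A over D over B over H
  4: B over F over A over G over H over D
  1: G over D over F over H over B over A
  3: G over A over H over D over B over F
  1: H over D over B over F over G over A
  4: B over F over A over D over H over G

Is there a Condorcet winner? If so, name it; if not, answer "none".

none

Pairwise majorities:
A vs B: A preferred on 4+3 = 7 ballots; B wins 10–7.
A vs D: A, 15–2.
A vs F: 3 for A, 14 for F — F by 14–3.
A vs G: A preferred on 4+4 = 8 ballots; G wins 9–8.
A vs H: A preferred on 4+4+3+4 = 15 ballots; A wins 15–2.
B vs D: D wins 9–8.
B vs F: 12 to 5, B.
B vs G: B, 9–8.
B vs H: B is ranked higher on 4+4+4 = 12 ballots, H on 5. B wins 12–5.
D–F: F 12–5.
D vs G: D preferred on 1+4 = 5 ballots; G wins 12–5.
D vs H: D wins 9–8.
F vs G: 9 to 8, F.
F vs H: F wins 13–4.
G vs H: 4+4+1+3 = 12 for G, 5 for H — G by 12–5.
Every alternative loses at least once (A loses to B; B loses to D; D loses to A; F loses to B; G loses to B; H loses to A). The majority relation contains the cycle A → D → B → A, so there is no Condorcet winner.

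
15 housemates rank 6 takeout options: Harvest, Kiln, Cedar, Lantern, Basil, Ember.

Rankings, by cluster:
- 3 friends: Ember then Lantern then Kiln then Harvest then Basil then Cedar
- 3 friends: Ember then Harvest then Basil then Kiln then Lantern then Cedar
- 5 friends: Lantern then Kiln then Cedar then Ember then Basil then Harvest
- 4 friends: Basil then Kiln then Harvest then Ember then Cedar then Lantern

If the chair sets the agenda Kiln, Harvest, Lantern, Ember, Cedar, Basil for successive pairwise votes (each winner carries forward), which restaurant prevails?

Round 1: Kiln vs Harvest — 12–3, Kiln advances.
Round 2: Kiln vs Lantern — 7–8, Lantern advances.
Round 3: Lantern vs Ember — 5–10, Ember advances.
Round 4: Ember vs Cedar — 10–5, Ember advances.
Round 5: Ember vs Basil — 11–4, Ember advances.
Ember survives the agenda.

Ember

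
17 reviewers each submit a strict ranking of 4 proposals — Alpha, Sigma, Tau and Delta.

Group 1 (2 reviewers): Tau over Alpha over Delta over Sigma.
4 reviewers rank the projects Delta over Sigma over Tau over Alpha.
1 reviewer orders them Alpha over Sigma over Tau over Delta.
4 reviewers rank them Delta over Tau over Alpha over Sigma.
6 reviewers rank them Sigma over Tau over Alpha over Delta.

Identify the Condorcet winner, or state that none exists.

none

Pairwise majorities:
Alpha vs Sigma: 7 to 10, Sigma.
Alpha vs Tau: 1 to 16, Tau.
Alpha–Delta: Alpha 9–8.
Sigma vs Tau: Sigma preferred on 4+1+6 = 11 ballots; Sigma wins 11–6.
Sigma vs Delta: Delta wins 10–7.
Tau vs Delta: Tau wins 9–8.
Each project drops at least one matchup (Alpha loses to Sigma; Sigma loses to Delta; Tau loses to Sigma; Delta loses to Alpha); the cycle Alpha beats Delta beats Sigma beats Alpha rules out a Condorcet winner.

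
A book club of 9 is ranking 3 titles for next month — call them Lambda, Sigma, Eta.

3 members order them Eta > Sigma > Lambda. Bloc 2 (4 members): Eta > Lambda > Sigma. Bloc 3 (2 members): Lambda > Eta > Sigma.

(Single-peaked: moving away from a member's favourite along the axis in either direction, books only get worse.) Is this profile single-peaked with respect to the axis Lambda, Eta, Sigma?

yes

Axis positions: Lambda=1, Eta=2, Sigma=3.
Bloc 1 (peak Eta at position 2): ranking walks positions 2-3-1, expanding outward from the peak — single-peaked.
Bloc 2 (peak Eta at position 2): ranking walks positions 2-1-3, expanding outward from the peak — single-peaked.
Bloc 3 (peak Lambda at position 1): ranking walks positions 1-2-3, expanding outward from the peak — single-peaked.
Every ranking is single-peaked on this axis.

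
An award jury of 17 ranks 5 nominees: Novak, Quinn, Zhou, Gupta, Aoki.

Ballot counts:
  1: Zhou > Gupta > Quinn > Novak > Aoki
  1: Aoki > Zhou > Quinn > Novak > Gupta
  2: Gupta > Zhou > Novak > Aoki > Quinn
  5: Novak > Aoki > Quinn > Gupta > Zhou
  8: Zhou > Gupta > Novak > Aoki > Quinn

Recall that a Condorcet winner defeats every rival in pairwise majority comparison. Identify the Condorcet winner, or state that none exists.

Pairwise majorities:
Novak vs Quinn: 2+5+8 = 15 for Novak, 2 for Quinn — Novak by 15–2.
Novak vs Zhou: Novak preferred on 5 ballots; Zhou wins 12–5.
Novak vs Gupta: Gupta, 11–6.
Novak–Aoki: Novak 16–1.
Quinn vs Zhou: Zhou wins 12–5.
Quinn–Gupta: Gupta 11–6.
Quinn vs Aoki: Quinn is ranked higher on 1 ballot, Aoki on 16. Aoki wins 16–1.
Zhou vs Gupta: 10 to 7, Zhou.
Zhou–Aoki: Zhou 11–6.
Gupta vs Aoki: Gupta wins 11–6.
Zhou defeats every rival head-to-head and is the Condorcet winner.

Zhou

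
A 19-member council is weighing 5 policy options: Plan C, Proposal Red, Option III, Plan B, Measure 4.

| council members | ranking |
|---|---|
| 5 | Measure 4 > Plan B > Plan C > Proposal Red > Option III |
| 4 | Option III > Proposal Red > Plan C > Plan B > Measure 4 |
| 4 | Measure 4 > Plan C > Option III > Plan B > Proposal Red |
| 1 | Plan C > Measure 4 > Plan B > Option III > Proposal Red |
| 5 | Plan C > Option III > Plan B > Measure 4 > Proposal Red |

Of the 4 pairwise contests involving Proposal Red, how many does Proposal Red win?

Proposal Red against each rival (19 council members):
Proposal Red vs Plan C: 4 to 15, Plan C.
Proposal Red vs Option III: 5 for Proposal Red, 14 for Option III — Option III by 14–5.
Proposal Red vs Plan B: Plan B wins 15–4.
Proposal Red–Measure 4: Measure 4 15–4.
Proposal Red beats no one; loses to Plan C, Option III, Plan B, Measure 4 — 0 pairwise wins.

0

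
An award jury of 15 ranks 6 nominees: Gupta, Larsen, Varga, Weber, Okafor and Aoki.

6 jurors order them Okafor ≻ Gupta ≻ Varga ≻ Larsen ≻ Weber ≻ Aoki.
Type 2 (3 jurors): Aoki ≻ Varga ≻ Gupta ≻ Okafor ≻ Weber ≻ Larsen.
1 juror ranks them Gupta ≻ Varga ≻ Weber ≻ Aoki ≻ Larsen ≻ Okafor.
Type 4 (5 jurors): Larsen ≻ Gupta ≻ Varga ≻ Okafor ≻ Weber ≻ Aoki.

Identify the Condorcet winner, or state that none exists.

Gupta

Pairwise majorities:
Gupta vs Larsen: Gupta wins 10–5.
Gupta vs Varga: Gupta, 12–3.
Gupta vs Weber: Gupta is ranked higher on 6+3+1+5 = 15 ballots, Weber on 0. Gupta wins 15–0.
Gupta vs Okafor: Gupta preferred on 3+1+5 = 9 ballots; Gupta wins 9–6.
Gupta vs Aoki: Gupta wins 12–3.
Larsen vs Varga: 5 for Larsen, 10 for Varga — Varga by 10–5.
Larsen vs Weber: Larsen preferred on 6+5 = 11 ballots; Larsen wins 11–4.
Larsen vs Okafor: Okafor, 9–6.
Larsen vs Aoki: 6+5 = 11 for Larsen, 4 for Aoki — Larsen by 11–4.
Varga–Weber: Varga 15–0.
Varga vs Okafor: 3+1+5 = 9 for Varga, 6 for Okafor — Varga by 9–6.
Varga vs Aoki: 6+1+5 = 12 for Varga, 3 for Aoki — Varga by 12–3.
Weber vs Okafor: 1 for Weber, 14 for Okafor — Okafor by 14–1.
Weber–Aoki: Weber 12–3.
Okafor–Aoki: Okafor 11–4.
Gupta beats each of Larsen, Varga, Weber, Okafor, Aoki — Gupta is the Condorcet winner.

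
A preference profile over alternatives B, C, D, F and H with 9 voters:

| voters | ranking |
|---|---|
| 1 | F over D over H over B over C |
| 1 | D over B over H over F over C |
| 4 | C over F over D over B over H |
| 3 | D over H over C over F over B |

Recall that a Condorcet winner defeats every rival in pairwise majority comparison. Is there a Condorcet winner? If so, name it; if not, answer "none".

Pairwise majorities:
B vs C: C, 7–2.
B–D: D 9–0.
B vs F: F, 8–1.
B vs H: B, 5–4.
C–D: D 5–4.
C vs F: C wins 7–2.
C–H: H 5–4.
D vs F: F wins 5–4.
D–H: D 9–0.
F vs H: F, 5–4.
Each alternative drops at least one matchup (B loses to C; C loses to D; D loses to F; F loses to C; H loses to B); the cycle B beats H beats C beats B rules out a Condorcet winner.

none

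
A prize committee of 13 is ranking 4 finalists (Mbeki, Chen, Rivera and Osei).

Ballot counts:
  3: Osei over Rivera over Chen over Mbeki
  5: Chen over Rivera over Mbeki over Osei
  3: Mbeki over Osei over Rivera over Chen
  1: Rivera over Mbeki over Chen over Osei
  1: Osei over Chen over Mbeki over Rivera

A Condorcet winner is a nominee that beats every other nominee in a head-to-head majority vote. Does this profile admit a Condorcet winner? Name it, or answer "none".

Pairwise majorities:
Mbeki vs Chen: Mbeki preferred on 3+1 = 4 ballots; Chen wins 9–4.
Mbeki vs Rivera: Mbeki preferred on 3+1 = 4 ballots; Rivera wins 9–4.
Mbeki vs Osei: 5+3+1 = 9 for Mbeki, 4 for Osei — Mbeki by 9–4.
Chen vs Rivera: 5+1 = 6 for Chen, 7 for Rivera — Rivera by 7–6.
Chen vs Osei: Chen preferred on 5+1 = 6 ballots; Osei wins 7–6.
Rivera vs Osei: Rivera is ranked higher on 5+1 = 6 ballots, Osei on 7. Osei wins 7–6.
No nominee is unbeaten: Mbeki loses to Chen; Chen loses to Rivera; Rivera loses to Osei; Osei loses to Mbeki. In particular Mbeki > Osei > Chen > Mbeki is a majority cycle — no Condorcet winner exists.

none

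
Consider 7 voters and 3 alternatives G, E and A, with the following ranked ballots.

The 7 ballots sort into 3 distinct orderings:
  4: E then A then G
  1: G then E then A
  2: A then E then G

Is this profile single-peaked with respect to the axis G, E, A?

Axis positions: G=1, E=2, A=3.
Ballot type 1 (peak E at position 2): ranking walks positions 2-3-1, expanding outward from the peak — single-peaked.
Ballot type 2 (peak G at position 1): ranking walks positions 1-2-3, expanding outward from the peak — single-peaked.
Ballot type 3 (peak A at position 3): ranking walks positions 3-2-1, expanding outward from the peak — single-peaked.
Every ranking is single-peaked on this axis.

yes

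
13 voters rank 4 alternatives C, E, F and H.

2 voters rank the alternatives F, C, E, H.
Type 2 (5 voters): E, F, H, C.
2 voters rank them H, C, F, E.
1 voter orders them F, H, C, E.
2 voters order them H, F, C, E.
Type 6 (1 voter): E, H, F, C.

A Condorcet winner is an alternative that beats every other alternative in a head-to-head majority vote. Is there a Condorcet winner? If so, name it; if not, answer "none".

F

Check each pair by majority over 13 ballots:
C–E: C 7–6.
C vs F: C preferred on 2 ballots; F wins 11–2.
C vs H: 2 for C, 11 for H — H by 11–2.
E vs F: F, 7–6.
E vs H: E wins 8–5.
F–H: F 8–5.
F wins every pairwise contest, so F is the Condorcet winner.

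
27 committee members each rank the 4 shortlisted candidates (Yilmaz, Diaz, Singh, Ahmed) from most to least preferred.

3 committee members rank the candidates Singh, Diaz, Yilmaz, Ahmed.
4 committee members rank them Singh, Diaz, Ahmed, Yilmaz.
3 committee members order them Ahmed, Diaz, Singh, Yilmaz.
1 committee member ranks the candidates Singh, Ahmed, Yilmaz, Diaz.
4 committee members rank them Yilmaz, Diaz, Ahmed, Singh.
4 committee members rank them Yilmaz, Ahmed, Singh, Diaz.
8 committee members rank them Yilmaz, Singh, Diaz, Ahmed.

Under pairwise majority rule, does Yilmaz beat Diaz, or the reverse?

Yilmaz

Ballots ranking Yilmaz above Diaz: 1 + 4 + 4 + 8 = 17.
Ballots ranking Diaz above Yilmaz: 27 − 17 = 10.
Yilmaz wins the head-to-head 17–10.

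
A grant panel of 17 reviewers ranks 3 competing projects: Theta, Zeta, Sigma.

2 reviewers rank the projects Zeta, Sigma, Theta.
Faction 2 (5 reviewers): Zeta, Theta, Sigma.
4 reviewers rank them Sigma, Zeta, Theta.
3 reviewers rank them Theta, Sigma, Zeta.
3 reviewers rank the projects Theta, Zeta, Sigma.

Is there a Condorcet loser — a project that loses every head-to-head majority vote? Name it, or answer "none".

Sigma

Head-to-head results (17 reviewers):
Theta vs Zeta: 6 to 11, Zeta.
Theta vs Sigma: 11 to 6, Theta.
Zeta vs Sigma: Zeta, 10–7.
Only Sigma has no wins; Sigma is the Condorcet loser.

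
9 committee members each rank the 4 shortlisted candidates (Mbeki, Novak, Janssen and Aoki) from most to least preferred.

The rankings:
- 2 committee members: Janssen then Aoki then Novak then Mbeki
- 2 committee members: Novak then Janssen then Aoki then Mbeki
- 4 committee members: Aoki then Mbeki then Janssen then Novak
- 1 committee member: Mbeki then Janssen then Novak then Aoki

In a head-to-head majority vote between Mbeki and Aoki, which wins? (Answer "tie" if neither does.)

Aoki

Ballots ranking Mbeki above Aoki: 1.
Ballots ranking Aoki above Mbeki: 9 − 1 = 8.
Aoki wins the head-to-head 8–1.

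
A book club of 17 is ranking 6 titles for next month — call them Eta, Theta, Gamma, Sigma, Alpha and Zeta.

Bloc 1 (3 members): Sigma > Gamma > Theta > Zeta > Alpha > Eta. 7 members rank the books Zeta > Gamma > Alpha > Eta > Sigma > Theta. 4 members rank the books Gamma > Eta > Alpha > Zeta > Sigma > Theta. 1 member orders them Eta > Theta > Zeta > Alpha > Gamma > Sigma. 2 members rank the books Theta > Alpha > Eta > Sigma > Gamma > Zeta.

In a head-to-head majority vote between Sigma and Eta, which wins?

Ballots ranking Sigma above Eta: 3.
Ballots ranking Eta above Sigma: 17 − 3 = 14.
Eta wins the head-to-head 14–3.

Eta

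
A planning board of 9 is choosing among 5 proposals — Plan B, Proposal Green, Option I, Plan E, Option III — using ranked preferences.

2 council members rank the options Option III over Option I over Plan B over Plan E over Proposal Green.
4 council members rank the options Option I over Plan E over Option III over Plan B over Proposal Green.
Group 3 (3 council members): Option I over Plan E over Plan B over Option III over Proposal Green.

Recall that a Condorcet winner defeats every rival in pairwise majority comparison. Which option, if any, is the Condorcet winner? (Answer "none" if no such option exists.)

Head-to-head results (9 council members):
Plan B vs Proposal Green: Plan B is ranked higher on 2+4+3 = 9 ballots, Proposal Green on 0. Plan B wins 9–0.
Plan B vs Option I: Plan B is ranked higher on 0 ballots, Option I on 9. Option I wins 9–0.
Plan B vs Plan E: 2 for Plan B, 7 for Plan E — Plan E by 7–2.
Plan B vs Option III: Plan B preferred on 3 ballots; Option III wins 6–3.
Proposal Green vs Option I: Proposal Green is ranked higher on 0 ballots, Option I on 9. Option I wins 9–0.
Proposal Green vs Plan E: Proposal Green is ranked higher on 0 ballots, Plan E on 9. Plan E wins 9–0.
Proposal Green vs Option III: 0 for Proposal Green, 9 for Option III — Option III by 9–0.
Option I vs Plan E: 9 to 0, Option I.
Option I vs Option III: Option I preferred on 4+3 = 7 ballots; Option I wins 7–2.
Plan E vs Option III: Plan E preferred on 4+3 = 7 ballots; Plan E wins 7–2.
Only Option I has no losses; Option I is the Condorcet winner.

Option I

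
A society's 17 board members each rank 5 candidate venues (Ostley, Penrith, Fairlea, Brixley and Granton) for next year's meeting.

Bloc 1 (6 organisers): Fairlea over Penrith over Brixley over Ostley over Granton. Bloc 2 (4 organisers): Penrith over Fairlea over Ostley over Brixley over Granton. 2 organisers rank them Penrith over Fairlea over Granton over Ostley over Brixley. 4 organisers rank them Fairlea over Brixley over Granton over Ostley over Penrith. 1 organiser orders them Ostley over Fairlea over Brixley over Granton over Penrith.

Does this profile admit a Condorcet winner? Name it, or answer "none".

Head-to-head results (17 organisers):
Ostley vs Penrith: Ostley preferred on 4+1 = 5 ballots; Penrith wins 12–5.
Ostley vs Fairlea: Ostley preferred on 1 ballot; Fairlea wins 16–1.
Ostley–Brixley: Brixley 10–7.
Ostley vs Granton: Ostley wins 11–6.
Penrith vs Fairlea: Penrith preferred on 4+2 = 6 ballots; Fairlea wins 11–6.
Penrith vs Brixley: Penrith is ranked higher on 6+4+2 = 12 ballots, Brixley on 5. Penrith wins 12–5.
Penrith vs Granton: Penrith, 12–5.
Fairlea vs Brixley: Fairlea preferred on 6+4+2+4+1 = 17 ballots; Fairlea wins 17–0.
Fairlea vs Granton: Fairlea, 17–0.
Brixley vs Granton: 15 to 2, Brixley.
Fairlea defeats every rival head-to-head and is the Condorcet winner.

Fairlea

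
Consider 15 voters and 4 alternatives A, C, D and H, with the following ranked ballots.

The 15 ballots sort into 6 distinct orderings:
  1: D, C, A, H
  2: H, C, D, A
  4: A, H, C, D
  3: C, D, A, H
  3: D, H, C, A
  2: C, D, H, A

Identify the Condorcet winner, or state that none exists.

none

Head-to-head results (15 voters):
A vs C: A preferred on 4 ballots; C wins 11–4.
A–D: D 11–4.
A vs H: 1+4+3 = 8 for A, 7 for H — A by 8–7.
C vs D: C, 11–4.
C–H: H 9–6.
D vs H: D preferred on 1+3+3+2 = 9 ballots; D wins 9–6.
Every alternative loses at least once (A loses to C; C loses to H; D loses to C; H loses to A). The majority relation contains the cycle A → H → C → A, so there is no Condorcet winner.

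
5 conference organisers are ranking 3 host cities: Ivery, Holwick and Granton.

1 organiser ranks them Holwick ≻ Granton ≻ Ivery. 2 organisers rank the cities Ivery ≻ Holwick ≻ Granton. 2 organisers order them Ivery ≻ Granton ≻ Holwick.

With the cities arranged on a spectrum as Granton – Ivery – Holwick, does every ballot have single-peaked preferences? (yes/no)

Axis positions: Granton=1, Ivery=2, Holwick=3.
Ballot type 1: ranking walks positions 3-1-2; Granton is ranked above Ivery even though Ivery lies between Granton and the peak Holwick on the axis — preferences dip and rise again. Not single-peaked.
Ballot type 2 (peak Ivery at position 2): ranking walks positions 2-3-1, expanding outward from the peak — single-peaked.
Ballot type 3 (peak Ivery at position 2): ranking walks positions 2-1-3, expanding outward from the peak — single-peaked.
Ballot type 1 violates single-peakedness, so the profile is not single-peaked on this axis.

no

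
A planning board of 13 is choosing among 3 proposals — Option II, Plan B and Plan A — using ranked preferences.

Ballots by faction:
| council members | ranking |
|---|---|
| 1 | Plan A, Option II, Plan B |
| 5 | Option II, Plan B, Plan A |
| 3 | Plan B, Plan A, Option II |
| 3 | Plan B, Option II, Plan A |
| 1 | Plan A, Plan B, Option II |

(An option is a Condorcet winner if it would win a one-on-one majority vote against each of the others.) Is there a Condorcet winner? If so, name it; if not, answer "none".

Check each pair by majority over 13 ballots:
Option II vs Plan B: Option II is ranked higher on 1+5 = 6 ballots, Plan B on 7. Plan B wins 7–6.
Option II vs Plan A: Option II is ranked higher on 5+3 = 8 ballots, Plan A on 5. Option II wins 8–5.
Plan B vs Plan A: 5+3+3 = 11 for Plan B, 2 for Plan A — Plan B by 11–2.
Plan B wins every pairwise contest, so Plan B is the Condorcet winner.

Plan B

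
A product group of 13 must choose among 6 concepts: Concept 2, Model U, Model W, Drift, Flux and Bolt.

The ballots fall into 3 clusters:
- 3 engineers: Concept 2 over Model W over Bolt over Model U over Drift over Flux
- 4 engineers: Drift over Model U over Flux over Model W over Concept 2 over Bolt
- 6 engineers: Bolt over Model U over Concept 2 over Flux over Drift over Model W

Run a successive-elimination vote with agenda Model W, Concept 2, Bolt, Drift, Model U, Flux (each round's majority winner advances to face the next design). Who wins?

Round 1: Model W vs Concept 2 — 4–9, Concept 2 advances.
Round 2: Concept 2 vs Bolt — 7–6, Concept 2 advances.
Round 3: Concept 2 vs Drift — 9–4, Concept 2 advances.
Round 4: Concept 2 vs Model U — 3–10, Model U advances.
Round 5: Model U vs Flux — 13–0, Model U advances.
Model U survives the agenda.

Model U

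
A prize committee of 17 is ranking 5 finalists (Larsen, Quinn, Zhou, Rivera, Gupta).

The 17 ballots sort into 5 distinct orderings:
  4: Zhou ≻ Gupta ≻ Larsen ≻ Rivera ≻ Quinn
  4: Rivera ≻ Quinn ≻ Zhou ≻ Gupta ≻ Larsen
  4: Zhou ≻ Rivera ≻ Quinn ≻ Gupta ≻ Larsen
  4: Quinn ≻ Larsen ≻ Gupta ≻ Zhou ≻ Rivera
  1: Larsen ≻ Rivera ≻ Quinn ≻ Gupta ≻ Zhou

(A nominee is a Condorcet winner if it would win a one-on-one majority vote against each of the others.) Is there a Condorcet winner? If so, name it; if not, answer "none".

Pairwise majorities:
Larsen vs Quinn: Larsen preferred on 4+1 = 5 ballots; Quinn wins 12–5.
Larsen vs Zhou: 4+1 = 5 for Larsen, 12 for Zhou — Zhou by 12–5.
Larsen vs Rivera: Larsen preferred on 4+4+1 = 9 ballots; Larsen wins 9–8.
Larsen vs Gupta: 5 to 12, Gupta.
Quinn vs Zhou: 4+4+1 = 9 for Quinn, 8 for Zhou — Quinn by 9–8.
Quinn vs Rivera: Quinn is ranked higher on 4 ballots, Rivera on 13. Rivera wins 13–4.
Quinn vs Gupta: 4+4+4+1 = 13 for Quinn, 4 for Gupta — Quinn by 13–4.
Zhou vs Rivera: Zhou is ranked higher on 4+4+4 = 12 ballots, Rivera on 5. Zhou wins 12–5.
Zhou vs Gupta: 12 to 5, Zhou.
Rivera vs Gupta: Rivera preferred on 4+4+1 = 9 ballots; Rivera wins 9–8.
No nominee is unbeaten: Larsen loses to Quinn; Quinn loses to Rivera; Zhou loses to Quinn; Rivera loses to Larsen; Gupta loses to Quinn. In particular Larsen beats Rivera beats Quinn beats Larsen is a majority cycle — no Condorcet winner exists.

none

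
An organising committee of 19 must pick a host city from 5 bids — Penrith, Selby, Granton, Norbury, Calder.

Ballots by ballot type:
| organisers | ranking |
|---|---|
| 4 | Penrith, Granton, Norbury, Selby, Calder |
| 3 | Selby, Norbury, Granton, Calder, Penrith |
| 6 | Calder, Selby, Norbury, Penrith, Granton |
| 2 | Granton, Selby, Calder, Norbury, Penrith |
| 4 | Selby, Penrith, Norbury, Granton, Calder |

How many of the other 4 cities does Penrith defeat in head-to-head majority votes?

Penrith against each rival (19 organisers):
Penrith vs Selby: 4 to 15, Selby.
Penrith vs Granton: Penrith, 14–5.
Penrith–Norbury: Norbury 11–8.
Penrith vs Calder: Penrith preferred on 4+4 = 8 ballots; Calder wins 11–8.
Penrith beats Granton; loses to Selby, Norbury, Calder — 1 pairwise win.

1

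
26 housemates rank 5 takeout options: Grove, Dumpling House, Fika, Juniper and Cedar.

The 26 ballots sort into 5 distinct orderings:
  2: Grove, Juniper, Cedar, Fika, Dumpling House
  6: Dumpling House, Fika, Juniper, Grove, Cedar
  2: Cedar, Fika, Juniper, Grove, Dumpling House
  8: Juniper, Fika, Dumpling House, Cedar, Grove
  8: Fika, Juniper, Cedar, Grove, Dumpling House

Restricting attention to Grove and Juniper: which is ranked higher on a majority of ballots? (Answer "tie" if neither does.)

Ballots ranking Grove above Juniper: 2.
Ballots ranking Juniper above Grove: 26 − 2 = 24.
Juniper wins the head-to-head 24–2.

Juniper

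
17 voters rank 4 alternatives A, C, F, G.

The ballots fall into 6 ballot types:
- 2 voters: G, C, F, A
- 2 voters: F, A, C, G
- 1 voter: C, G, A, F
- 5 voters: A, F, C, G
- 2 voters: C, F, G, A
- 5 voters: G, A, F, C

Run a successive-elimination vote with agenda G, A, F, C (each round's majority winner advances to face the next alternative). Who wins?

Round 1: G vs A — 10–7, G advances.
Round 2: G vs F — 8–9, F advances.
Round 3: F vs C — 12–5, F advances.
The agenda winner is F.

F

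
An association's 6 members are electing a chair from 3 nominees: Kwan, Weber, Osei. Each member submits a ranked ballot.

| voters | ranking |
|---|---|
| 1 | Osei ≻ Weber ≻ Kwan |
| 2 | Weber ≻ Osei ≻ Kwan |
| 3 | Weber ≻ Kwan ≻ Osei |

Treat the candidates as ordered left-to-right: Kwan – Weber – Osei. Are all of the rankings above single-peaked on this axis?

yes

Axis positions: Kwan=1, Weber=2, Osei=3.
Faction 1 (peak Osei at position 3): ranking walks positions 3-2-1, expanding outward from the peak — single-peaked.
Faction 2 (peak Weber at position 2): ranking walks positions 2-3-1, expanding outward from the peak — single-peaked.
Faction 3 (peak Weber at position 2): ranking walks positions 2-1-3, expanding outward from the peak — single-peaked.
Every ranking is single-peaked on this axis.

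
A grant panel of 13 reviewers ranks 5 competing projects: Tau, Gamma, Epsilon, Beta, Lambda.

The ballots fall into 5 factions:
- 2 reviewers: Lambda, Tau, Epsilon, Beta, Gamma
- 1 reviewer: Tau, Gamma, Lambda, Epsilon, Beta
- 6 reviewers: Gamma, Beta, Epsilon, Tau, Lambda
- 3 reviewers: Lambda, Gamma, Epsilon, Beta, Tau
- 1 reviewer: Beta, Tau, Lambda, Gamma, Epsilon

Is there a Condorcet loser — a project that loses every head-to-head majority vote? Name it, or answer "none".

Head-to-head results (13 reviewers):
Tau vs Gamma: Gamma wins 9–4.
Tau vs Epsilon: Tau is ranked higher on 2+1+1 = 4 ballots, Epsilon on 9. Epsilon wins 9–4.
Tau–Beta: Beta 10–3.
Tau–Lambda: Tau 8–5.
Gamma vs Epsilon: Gamma wins 11–2.
Gamma vs Beta: Gamma wins 10–3.
Gamma vs Lambda: Gamma, 7–6.
Epsilon vs Beta: Beta wins 7–6.
Epsilon vs Lambda: 6 for Epsilon, 7 for Lambda — Lambda by 7–6.
Beta vs Lambda: Beta preferred on 6+1 = 7 ballots; Beta wins 7–6.
No project is winless: Tau beats Lambda; Gamma beats Tau; Epsilon beats Tau; Beta beats Tau; Lambda beats Epsilon. There is no Condorcet loser.

none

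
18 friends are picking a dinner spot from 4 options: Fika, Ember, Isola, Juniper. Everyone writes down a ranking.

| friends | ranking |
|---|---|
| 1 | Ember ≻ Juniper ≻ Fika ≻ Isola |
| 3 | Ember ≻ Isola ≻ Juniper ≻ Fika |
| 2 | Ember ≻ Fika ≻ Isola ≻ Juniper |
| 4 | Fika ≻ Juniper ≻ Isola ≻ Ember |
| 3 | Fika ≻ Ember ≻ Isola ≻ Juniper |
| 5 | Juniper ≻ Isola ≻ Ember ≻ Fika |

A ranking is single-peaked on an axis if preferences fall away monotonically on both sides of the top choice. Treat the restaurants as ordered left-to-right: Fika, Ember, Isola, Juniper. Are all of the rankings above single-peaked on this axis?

Axis positions: Fika=1, Ember=2, Isola=3, Juniper=4.
Cluster 1: ranking walks positions 2-4-1-3; Juniper is ranked above Isola even though Isola lies between Juniper and the peak Ember on the axis — preferences dip and rise again. Not single-peaked.
Cluster 2 (peak Ember at position 2): ranking walks positions 2-3-4-1, expanding outward from the peak — single-peaked.
Cluster 3 (peak Ember at position 2): ranking walks positions 2-1-3-4, expanding outward from the peak — single-peaked.
Cluster 4: ranking walks positions 1-4-3-2; Juniper is ranked above Ember even though Ember lies between Juniper and the peak Fika on the axis — preferences dip and rise again. Not single-peaked.
Cluster 5 (peak Fika at position 1): ranking walks positions 1-2-3-4, expanding outward from the peak — single-peaked.
Cluster 6 (peak Juniper at position 4): ranking walks positions 4-3-2-1, expanding outward from the peak — single-peaked.
Cluster 1 violates single-peakedness, so the profile is not single-peaked on this axis.

no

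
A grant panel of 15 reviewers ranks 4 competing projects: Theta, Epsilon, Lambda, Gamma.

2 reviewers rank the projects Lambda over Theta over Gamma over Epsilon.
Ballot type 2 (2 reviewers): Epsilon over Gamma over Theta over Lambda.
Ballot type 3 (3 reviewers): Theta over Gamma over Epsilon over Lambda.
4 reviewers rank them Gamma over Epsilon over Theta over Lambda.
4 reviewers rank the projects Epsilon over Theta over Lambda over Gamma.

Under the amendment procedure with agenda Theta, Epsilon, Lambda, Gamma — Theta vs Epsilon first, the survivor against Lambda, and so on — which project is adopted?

Round 1: Theta vs Epsilon — 5–10, Epsilon advances.
Round 2: Epsilon vs Lambda — 13–2, Epsilon advances.
Round 3: Epsilon vs Gamma — 6–9, Gamma advances.
The agenda winner is Gamma.

Gamma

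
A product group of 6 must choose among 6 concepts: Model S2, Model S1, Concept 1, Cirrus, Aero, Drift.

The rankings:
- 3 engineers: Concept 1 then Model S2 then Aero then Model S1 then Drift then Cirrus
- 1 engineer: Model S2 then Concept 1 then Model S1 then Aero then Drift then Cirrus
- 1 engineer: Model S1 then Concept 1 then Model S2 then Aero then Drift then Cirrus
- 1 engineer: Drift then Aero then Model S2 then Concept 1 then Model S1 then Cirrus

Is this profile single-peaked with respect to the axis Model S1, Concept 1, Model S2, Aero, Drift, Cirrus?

Axis positions: Model S1=1, Concept 1=2, Model S2=3, Aero=4, Drift=5, Cirrus=6.
Faction 1 (peak Concept 1 at position 2): ranking walks positions 2-3-4-1-5-6, expanding outward from the peak — single-peaked.
Faction 2 (peak Model S2 at position 3): ranking walks positions 3-2-1-4-5-6, expanding outward from the peak — single-peaked.
Faction 3 (peak Model S1 at position 1): ranking walks positions 1-2-3-4-5-6, expanding outward from the peak — single-peaked.
Faction 4 (peak Drift at position 5): ranking walks positions 5-4-3-2-1-6, expanding outward from the peak — single-peaked.
Every ranking is single-peaked on this axis.

yes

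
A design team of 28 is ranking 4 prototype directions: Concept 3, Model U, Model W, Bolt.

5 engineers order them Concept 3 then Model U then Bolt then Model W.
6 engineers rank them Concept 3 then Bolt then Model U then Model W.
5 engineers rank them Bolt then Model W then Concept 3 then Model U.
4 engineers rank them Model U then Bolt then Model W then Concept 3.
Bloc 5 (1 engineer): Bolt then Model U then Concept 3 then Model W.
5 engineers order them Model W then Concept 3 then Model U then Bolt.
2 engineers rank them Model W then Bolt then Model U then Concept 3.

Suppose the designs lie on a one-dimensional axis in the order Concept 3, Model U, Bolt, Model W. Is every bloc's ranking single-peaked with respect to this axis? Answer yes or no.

no

Axis positions: Concept 3=1, Model U=2, Bolt=3, Model W=4.
Bloc 1 (peak Concept 3 at position 1): ranking walks positions 1-2-3-4, expanding outward from the peak — single-peaked.
Bloc 2: ranking walks positions 1-3-2-4; Bolt is ranked above Model U even though Model U lies between Bolt and the peak Concept 3 on the axis — preferences dip and rise again. Not single-peaked.
Bloc 3: ranking walks positions 3-4-1-2; Concept 3 is ranked above Model U even though Model U lies between Concept 3 and the peak Bolt on the axis — preferences dip and rise again. Not single-peaked.
Bloc 4 (peak Model U at position 2): ranking walks positions 2-3-4-1, expanding outward from the peak — single-peaked.
Bloc 5 (peak Bolt at position 3): ranking walks positions 3-2-1-4, expanding outward from the peak — single-peaked.
Bloc 6: ranking walks positions 4-1-2-3; Concept 3 is ranked above Bolt even though Bolt lies between Concept 3 and the peak Model W on the axis — preferences dip and rise again. Not single-peaked.
Bloc 7 (peak Model W at position 4): ranking walks positions 4-3-2-1, expanding outward from the peak — single-peaked.
Bloc 2 violates single-peakedness, so the profile is not single-peaked on this axis.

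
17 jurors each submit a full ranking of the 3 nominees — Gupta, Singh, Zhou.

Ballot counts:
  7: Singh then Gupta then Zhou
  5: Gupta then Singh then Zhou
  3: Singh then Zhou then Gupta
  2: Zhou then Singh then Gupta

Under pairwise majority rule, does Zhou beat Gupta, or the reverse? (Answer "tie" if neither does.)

Ballots ranking Zhou above Gupta: 3 + 2 = 5.
Ballots ranking Gupta above Zhou: 17 − 5 = 12.
Gupta wins the head-to-head 12–5.

Gupta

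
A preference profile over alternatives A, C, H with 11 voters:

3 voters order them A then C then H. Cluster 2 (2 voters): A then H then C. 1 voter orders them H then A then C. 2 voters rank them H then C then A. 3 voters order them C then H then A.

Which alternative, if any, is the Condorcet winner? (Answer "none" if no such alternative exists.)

none

Head-to-head results (11 voters):
A vs C: A, 6–5.
A–H: H 6–5.
C vs H: C wins 6–5.
Every alternative loses at least once (A loses to H; C loses to A; H loses to C). The majority relation contains the cycle A beats C beats H beats A, so there is no Condorcet winner.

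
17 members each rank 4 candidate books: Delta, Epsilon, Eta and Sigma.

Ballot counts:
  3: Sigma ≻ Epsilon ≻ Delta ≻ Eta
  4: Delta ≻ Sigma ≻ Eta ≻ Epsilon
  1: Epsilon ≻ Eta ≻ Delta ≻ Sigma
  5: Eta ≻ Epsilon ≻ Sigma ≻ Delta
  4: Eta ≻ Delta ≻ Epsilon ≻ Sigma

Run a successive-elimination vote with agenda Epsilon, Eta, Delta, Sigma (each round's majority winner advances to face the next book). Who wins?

Eta

Round 1: Epsilon vs Eta — 4–13, Eta advances.
Round 2: Eta vs Delta — 10–7, Eta advances.
Round 3: Eta vs Sigma — 10–7, Eta advances.
The agenda winner is Eta.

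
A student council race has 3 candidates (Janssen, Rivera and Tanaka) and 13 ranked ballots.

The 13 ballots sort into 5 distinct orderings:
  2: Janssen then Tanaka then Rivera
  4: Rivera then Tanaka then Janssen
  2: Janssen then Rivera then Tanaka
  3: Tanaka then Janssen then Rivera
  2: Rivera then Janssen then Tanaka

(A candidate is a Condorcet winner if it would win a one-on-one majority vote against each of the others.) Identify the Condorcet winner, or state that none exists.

none

Head-to-head results (13 voters):
Janssen vs Rivera: Janssen, 7–6.
Janssen vs Tanaka: Tanaka wins 7–6.
Rivera vs Tanaka: Rivera wins 8–5.
No candidate is unbeaten: Janssen loses to Tanaka; Rivera loses to Janssen; Tanaka loses to Rivera. In particular Janssen > Rivera > Tanaka > Janssen is a majority cycle — no Condorcet winner exists.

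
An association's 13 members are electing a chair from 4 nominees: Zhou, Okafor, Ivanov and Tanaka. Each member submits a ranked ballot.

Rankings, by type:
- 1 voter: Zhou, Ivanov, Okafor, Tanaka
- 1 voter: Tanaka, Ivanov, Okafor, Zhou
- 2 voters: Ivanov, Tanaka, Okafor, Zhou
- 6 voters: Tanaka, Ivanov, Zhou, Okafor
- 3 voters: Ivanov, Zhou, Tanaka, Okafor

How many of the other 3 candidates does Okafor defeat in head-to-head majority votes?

0

Okafor against each rival (13 voters):
Okafor vs Zhou: 3 to 10, Zhou.
Okafor vs Ivanov: Ivanov, 13–0.
Okafor–Tanaka: Tanaka 12–1.
Okafor beats no one; loses to Zhou, Ivanov, Tanaka — 0 pairwise wins.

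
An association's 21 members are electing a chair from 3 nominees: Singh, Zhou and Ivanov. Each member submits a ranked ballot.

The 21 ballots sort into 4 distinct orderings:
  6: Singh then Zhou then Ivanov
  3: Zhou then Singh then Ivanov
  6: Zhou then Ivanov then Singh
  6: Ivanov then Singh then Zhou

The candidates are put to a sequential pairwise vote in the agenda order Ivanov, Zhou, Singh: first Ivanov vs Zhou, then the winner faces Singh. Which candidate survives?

Round 1: Ivanov vs Zhou — 6–15, Zhou advances.
Round 2: Zhou vs Singh — 9–12, Singh advances.
The agenda winner is Singh.

Singh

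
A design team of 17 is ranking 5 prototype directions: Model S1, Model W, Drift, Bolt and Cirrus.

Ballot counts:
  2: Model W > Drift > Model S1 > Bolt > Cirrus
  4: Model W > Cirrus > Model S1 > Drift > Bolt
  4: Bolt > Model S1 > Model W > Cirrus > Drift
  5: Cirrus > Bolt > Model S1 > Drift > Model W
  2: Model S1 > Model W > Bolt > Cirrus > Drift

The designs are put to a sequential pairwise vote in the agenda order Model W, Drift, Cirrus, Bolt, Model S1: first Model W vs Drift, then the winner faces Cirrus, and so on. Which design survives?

Round 1: Model W vs Drift — 12–5, Model W advances.
Round 2: Model W vs Cirrus — 12–5, Model W advances.
Round 3: Model W vs Bolt — 8–9, Bolt advances.
Round 4: Bolt vs Model S1 — 9–8, Bolt advances.
Bolt survives the agenda.

Bolt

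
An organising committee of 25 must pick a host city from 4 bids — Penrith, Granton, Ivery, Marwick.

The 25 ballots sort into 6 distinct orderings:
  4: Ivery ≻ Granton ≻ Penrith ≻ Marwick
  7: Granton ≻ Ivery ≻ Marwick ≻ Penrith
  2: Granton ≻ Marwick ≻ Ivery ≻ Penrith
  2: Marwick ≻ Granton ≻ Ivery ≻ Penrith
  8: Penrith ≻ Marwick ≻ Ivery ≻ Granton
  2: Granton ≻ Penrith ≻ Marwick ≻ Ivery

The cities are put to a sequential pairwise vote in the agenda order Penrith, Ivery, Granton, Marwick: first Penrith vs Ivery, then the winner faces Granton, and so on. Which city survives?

Round 1: Penrith vs Ivery — 10–15, Ivery advances.
Round 2: Ivery vs Granton — 12–13, Granton advances.
Round 3: Granton vs Marwick — 15–10, Granton advances.
Granton survives the agenda.

Granton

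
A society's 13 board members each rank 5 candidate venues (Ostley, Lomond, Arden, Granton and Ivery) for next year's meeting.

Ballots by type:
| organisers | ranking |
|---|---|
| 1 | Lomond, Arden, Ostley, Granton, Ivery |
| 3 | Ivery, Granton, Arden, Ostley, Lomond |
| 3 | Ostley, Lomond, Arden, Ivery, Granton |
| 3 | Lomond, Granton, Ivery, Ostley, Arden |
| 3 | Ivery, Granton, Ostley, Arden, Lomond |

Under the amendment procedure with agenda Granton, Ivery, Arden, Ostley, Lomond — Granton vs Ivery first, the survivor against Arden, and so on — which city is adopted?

Round 1: Granton vs Ivery — 4–9, Ivery advances.
Round 2: Ivery vs Arden — 9–4, Ivery advances.
Round 3: Ivery vs Ostley — 9–4, Ivery advances.
Round 4: Ivery vs Lomond — 6–7, Lomond advances.
Lomond survives the agenda.

Lomond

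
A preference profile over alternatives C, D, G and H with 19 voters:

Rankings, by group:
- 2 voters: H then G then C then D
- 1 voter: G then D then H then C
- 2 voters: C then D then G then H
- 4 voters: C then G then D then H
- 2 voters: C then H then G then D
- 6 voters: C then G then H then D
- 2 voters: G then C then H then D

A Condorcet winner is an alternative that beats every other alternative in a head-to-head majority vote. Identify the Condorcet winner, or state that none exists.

Check each pair by majority over 19 ballots:
C vs D: 18 to 1, C.
C vs G: C is ranked higher on 2+4+2+6 = 14 ballots, G on 5. C wins 14–5.
C vs H: 16 to 3, C.
D vs G: G wins 17–2.
D vs H: H wins 12–7.
G vs H: G preferred on 1+2+4+6+2 = 15 ballots; G wins 15–4.
C beats each of D, G, H — C is the Condorcet winner.

C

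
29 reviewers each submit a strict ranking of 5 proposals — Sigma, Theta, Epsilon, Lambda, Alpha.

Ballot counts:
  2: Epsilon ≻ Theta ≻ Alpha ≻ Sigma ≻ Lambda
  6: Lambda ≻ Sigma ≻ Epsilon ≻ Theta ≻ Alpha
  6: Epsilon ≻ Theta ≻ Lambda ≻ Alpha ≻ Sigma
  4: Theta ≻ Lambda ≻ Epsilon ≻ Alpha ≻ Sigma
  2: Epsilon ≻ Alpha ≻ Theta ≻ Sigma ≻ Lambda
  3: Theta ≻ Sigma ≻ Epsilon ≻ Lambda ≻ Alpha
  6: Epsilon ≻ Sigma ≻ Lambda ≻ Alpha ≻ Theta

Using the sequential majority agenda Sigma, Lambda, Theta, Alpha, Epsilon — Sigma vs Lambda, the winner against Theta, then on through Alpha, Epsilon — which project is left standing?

Epsilon

Round 1: Sigma vs Lambda — 13–16, Lambda advances.
Round 2: Lambda vs Theta — 12–17, Theta advances.
Round 3: Theta vs Alpha — 21–8, Theta advances.
Round 4: Theta vs Epsilon — 7–22, Epsilon advances.
The agenda winner is Epsilon.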